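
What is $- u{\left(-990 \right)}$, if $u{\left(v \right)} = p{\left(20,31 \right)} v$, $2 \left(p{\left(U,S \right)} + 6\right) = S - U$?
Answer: $-495$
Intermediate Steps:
$p{\left(U,S \right)} = -6 + \frac{S}{2} - \frac{U}{2}$ ($p{\left(U,S \right)} = -6 + \frac{S - U}{2} = -6 + \left(\frac{S}{2} - \frac{U}{2}\right) = -6 + \frac{S}{2} - \frac{U}{2}$)
$u{\left(v \right)} = - \frac{v}{2}$ ($u{\left(v \right)} = \left(-6 + \frac{1}{2} \cdot 31 - 10\right) v = \left(-6 + \frac{31}{2} - 10\right) v = - \frac{v}{2}$)
$- u{\left(-990 \right)} = - \frac{\left(-1\right) \left(-990\right)}{2} = \left(-1\right) 495 = -495$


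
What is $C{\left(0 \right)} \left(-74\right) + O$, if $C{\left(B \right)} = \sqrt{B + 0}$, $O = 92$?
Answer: $92$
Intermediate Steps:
$C{\left(B \right)} = \sqrt{B}$
$C{\left(0 \right)} \left(-74\right) + O = \sqrt{0} \left(-74\right) + 92 = 0 \left(-74\right) + 92 = 0 + 92 = 92$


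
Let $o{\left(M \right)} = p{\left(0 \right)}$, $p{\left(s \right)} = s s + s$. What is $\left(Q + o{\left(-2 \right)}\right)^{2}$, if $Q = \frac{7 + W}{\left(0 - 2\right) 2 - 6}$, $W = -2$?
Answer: $\frac{1}{4} \approx 0.25$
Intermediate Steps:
$p{\left(s \right)} = s + s^{2}$ ($p{\left(s \right)} = s^{2} + s = s + s^{2}$)
$o{\left(M \right)} = 0$ ($o{\left(M \right)} = 0 \left(1 + 0\right) = 0 \cdot 1 = 0$)
$Q = - \frac{1}{2}$ ($Q = \frac{7 - 2}{\left(0 - 2\right) 2 - 6} = \frac{5}{\left(-2\right) 2 - 6} = \frac{5}{-4 - 6} = \frac{5}{-10} = 5 \left(- \frac{1}{10}\right) = - \frac{1}{2} \approx -0.5$)
$\left(Q + o{\left(-2 \right)}\right)^{2} = \left(- \frac{1}{2} + 0\right)^{2} = \left(- \frac{1}{2}\right)^{2} = \frac{1}{4}$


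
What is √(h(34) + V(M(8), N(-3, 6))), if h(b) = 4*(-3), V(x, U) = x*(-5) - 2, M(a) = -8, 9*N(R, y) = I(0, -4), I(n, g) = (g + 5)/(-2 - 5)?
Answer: √26 ≈ 5.0990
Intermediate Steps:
I(n, g) = -5/7 - g/7 (I(n, g) = (5 + g)/(-7) = (5 + g)*(-⅐) = -5/7 - g/7)
N(R, y) = -1/63 (N(R, y) = (-5/7 - ⅐*(-4))/9 = (-5/7 + 4/7)/9 = (⅑)*(-⅐) = -1/63)
V(x, U) = -2 - 5*x (V(x, U) = -5*x - 2 = -2 - 5*x)
h(b) = -12
√(h(34) + V(M(8), N(-3, 6))) = √(-12 + (-2 - 5*(-8))) = √(-12 + (-2 + 40)) = √(-12 + 38) = √26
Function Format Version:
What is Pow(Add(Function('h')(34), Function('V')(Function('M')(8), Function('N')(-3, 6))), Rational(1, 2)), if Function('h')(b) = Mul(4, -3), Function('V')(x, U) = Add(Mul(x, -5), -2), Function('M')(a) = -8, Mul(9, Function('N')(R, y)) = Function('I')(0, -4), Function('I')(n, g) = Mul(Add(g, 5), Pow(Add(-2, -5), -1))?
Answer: Pow(26, Rational(1, 2)) ≈ 5.0990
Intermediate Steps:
Function('I')(n, g) = Add(Rational(-5, 7), Mul(Rational(-1, 7), g)) (Function('I')(n, g) = Mul(Add(5, g), Pow(-7, -1)) = Mul(Add(5, g), Rational(-1, 7)) = Add(Rational(-5, 7), Mul(Rational(-1, 7), g)))
Function('N')(R, y) = Rational(-1, 63) (Function('N')(R, y) = Mul(Rational(1, 9), Add(Rational(-5, 7), Mul(Rational(-1, 7), -4))) = Mul(Rational(1, 9), Add(Rational(-5, 7), Rational(4, 7))) = Mul(Rational(1, 9), Rational(-1, 7)) = Rational(-1, 63))
Function('V')(x, U) = Add(-2, Mul(-5, x)) (Function('V')(x, U) = Add(Mul(-5, x), -2) = Add(-2, Mul(-5, x)))
Function('h')(b) = -12
Pow(Add(Function('h')(34), Function('V')(Function('M')(8), Function('N')(-3, 6))), Rational(1, 2)) = Pow(Add(-12, Add(-2, Mul(-5, -8))), Rational(1, 2)) = Pow(Add(-12, Add(-2, 40)), Rational(1, 2)) = Pow(Add(-12, 38), Rational(1, 2)) = Pow(26, Rational(1, 2))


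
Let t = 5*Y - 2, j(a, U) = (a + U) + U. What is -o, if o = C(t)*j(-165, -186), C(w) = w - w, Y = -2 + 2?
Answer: 0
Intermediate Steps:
Y = 0
j(a, U) = a + 2*U (j(a, U) = (U + a) + U = a + 2*U)
t = -2 (t = 5*0 - 2 = 0 - 2 = -2)
C(w) = 0
o = 0 (o = 0*(-165 + 2*(-186)) = 0*(-165 - 372) = 0*(-537) = 0)
-o = -1*0 = 0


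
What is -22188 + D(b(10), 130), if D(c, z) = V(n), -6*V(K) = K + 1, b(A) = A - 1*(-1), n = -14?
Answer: -133115/6 ≈ -22186.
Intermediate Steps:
b(A) = 1 + A (b(A) = A + 1 = 1 + A)
V(K) = -⅙ - K/6 (V(K) = -(K + 1)/6 = -(1 + K)/6 = -⅙ - K/6)
D(c, z) = 13/6 (D(c, z) = -⅙ - ⅙*(-14) = -⅙ + 7/3 = 13/6)
-22188 + D(b(10), 130) = -22188 + 13/6 = -133115/6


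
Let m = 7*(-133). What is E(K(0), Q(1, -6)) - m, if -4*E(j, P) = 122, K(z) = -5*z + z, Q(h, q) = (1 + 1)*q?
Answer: 1801/2 ≈ 900.50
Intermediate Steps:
Q(h, q) = 2*q
K(z) = -4*z
E(j, P) = -61/2 (E(j, P) = -¼*122 = -61/2)
m = -931
E(K(0), Q(1, -6)) - m = -61/2 - 1*(-931) = -61/2 + 931 = 1801/2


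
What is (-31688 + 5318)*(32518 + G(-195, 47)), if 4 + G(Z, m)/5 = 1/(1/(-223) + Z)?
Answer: -18633133147905/21743 ≈ -8.5697e+8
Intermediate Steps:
G(Z, m) = -20 + 5/(-1/223 + Z) (G(Z, m) = -20 + 5/(1/(-223) + Z) = -20 + 5/(-1/223 + Z))
(-31688 + 5318)*(32518 + G(-195, 47)) = (-31688 + 5318)*(32518 + 5*(227 - 892*(-195))/(-1 + 223*(-195))) = -26370*(32518 + 5*(227 + 173940)/(-1 - 43485)) = -26370*(32518 + 5*174167/(-43486)) = -26370*(32518 + 5*(-1/43486)*174167) = -26370*(32518 - 870835/43486) = -26370*1413206913/43486 = -18633133147905/21743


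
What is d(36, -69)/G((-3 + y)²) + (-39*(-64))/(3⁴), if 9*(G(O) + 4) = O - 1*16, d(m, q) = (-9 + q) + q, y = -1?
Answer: 7297/108 ≈ 67.565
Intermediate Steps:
d(m, q) = -9 + 2*q
G(O) = -52/9 + O/9 (G(O) = -4 + (O - 1*16)/9 = -4 + (O - 16)/9 = -4 + (-16 + O)/9 = -4 + (-16/9 + O/9) = -52/9 + O/9)
d(36, -69)/G((-3 + y)²) + (-39*(-64))/(3⁴) = (-9 + 2*(-69))/(-52/9 + (-3 - 1)²/9) + (-39*(-64))/(3⁴) = (-9 - 138)/(-52/9 + (⅑)*(-4)²) + 2496/81 = -147/(-52/9 + (⅑)*16) + 2496*(1/81) = -147/(-52/9 + 16/9) + 832/27 = -147/(-4) + 832/27 = -147*(-¼) + 832/27 = 147/4 + 832/27 = 7297/108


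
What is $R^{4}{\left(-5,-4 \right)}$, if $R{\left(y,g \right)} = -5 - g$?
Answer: $1$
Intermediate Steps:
$R^{4}{\left(-5,-4 \right)} = \left(-5 - -4\right)^{4} = \left(-5 + 4\right)^{4} = \left(-1\right)^{4} = 1$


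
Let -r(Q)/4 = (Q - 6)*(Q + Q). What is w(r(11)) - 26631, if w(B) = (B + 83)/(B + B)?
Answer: -23434923/880 ≈ -26631.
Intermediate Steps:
r(Q) = -8*Q*(-6 + Q) (r(Q) = -4*(Q - 6)*(Q + Q) = -4*(-6 + Q)*2*Q = -8*Q*(-6 + Q))
w(B) = (83 + B)/(2*B) (w(B) = (83 + B)/((2*B)) = (83 + B)*(1/(2*B)) = (83 + B)/(2*B))
w(r(11)) - 26631 = (83 + 8*11*(6 - 1*11))/(2*((8*11*(6 - 1*11)))) - 26631 = (83 + 8*11*(6 - 11))/(2*((8*11*(6 - 11)))) - 26631 = (83 + 8*11*(-5))/(2*((8*11*(-5)))) - 26631 = (½)*(83 - 440)/(-440) - 26631 = (½)*(-1/440)*(-357) - 26631 = 357/880 - 26631 = -23434923/880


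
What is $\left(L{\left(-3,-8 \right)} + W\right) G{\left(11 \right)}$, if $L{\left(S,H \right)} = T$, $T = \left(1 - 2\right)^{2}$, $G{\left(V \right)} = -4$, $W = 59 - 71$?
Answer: $44$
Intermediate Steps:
$W = -12$ ($W = 59 - 71 = -12$)
$T = 1$ ($T = \left(-1\right)^{2} = 1$)
$L{\left(S,H \right)} = 1$
$\left(L{\left(-3,-8 \right)} + W\right) G{\left(11 \right)} = \left(1 - 12\right) \left(-4\right) = \left(-11\right) \left(-4\right) = 44$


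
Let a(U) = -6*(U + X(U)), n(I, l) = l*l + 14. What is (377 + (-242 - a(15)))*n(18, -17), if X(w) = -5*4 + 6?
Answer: 42723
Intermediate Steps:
X(w) = -14 (X(w) = -20 + 6 = -14)
n(I, l) = 14 + l**2 (n(I, l) = l**2 + 14 = 14 + l**2)
a(U) = 84 - 6*U (a(U) = -6*(U - 14) = -6*(-14 + U) = 84 - 6*U)
(377 + (-242 - a(15)))*n(18, -17) = (377 + (-242 - (84 - 6*15)))*(14 + (-17)**2) = (377 + (-242 - (84 - 90)))*(14 + 289) = (377 + (-242 - 1*(-6)))*303 = (377 + (-242 + 6))*303 = (377 - 236)*303 = 141*303 = 42723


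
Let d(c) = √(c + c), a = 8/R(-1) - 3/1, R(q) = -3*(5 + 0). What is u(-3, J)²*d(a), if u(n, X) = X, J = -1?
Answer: I*√1590/15 ≈ 2.6583*I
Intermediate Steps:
R(q) = -15 (R(q) = -3*5 = -15)
a = -53/15 (a = 8/(-15) - 3/1 = 8*(-1/15) - 3*1 = -8/15 - 3 = -53/15 ≈ -3.5333)
d(c) = √2*√c (d(c) = √(2*c) = √2*√c)
u(-3, J)²*d(a) = (-1)²*(√2*√(-53/15)) = 1*(√2*(I*√795/15)) = 1*(I*√1590/15) = I*√1590/15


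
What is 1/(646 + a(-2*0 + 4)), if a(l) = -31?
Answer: 1/615 ≈ 0.0016260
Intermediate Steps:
1/(646 + a(-2*0 + 4)) = 1/(646 - 31) = 1/615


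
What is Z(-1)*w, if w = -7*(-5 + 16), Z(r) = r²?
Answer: -77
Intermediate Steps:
w = -77 (w = -7*11 = -77)
Z(-1)*w = (-1)²*(-77) = 1*(-77) = -77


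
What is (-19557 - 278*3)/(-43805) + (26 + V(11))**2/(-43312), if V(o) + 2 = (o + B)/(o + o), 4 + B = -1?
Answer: 103741359387/229571141360 ≈ 0.45189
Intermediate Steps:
B = -5 (B = -4 - 1 = -5)
V(o) = -2 + (-5 + o)/(2*o) (V(o) = -2 + (o - 5)/(o + o) = -2 + (-5 + o)/((2*o)) = -2 + (-5 + o)*(1/(2*o)) = -2 + (-5 + o)/(2*o))
(-19557 - 278*3)/(-43805) + (26 + V(11))**2/(-43312) = (-19557 - 278*3)/(-43805) + (26 + (1/2)*(-5 - 3*11)/11)**2/(-43312) = (-19557 - 834)*(-1/43805) + (26 + (1/2)*(1/11)*(-5 - 33))**2*(-1/43312) = -20391*(-1/43805) + (26 + (1/2)*(1/11)*(-38))**2*(-1/43312) = 20391/43805 + (26 - 19/11)**2*(-1/43312) = 20391/43805 + (267/11)**2*(-1/43312) = 20391/43805 + (71289/121)*(-1/43312) = 20391/43805 - 71289/5240752 = 103741359387/229571141360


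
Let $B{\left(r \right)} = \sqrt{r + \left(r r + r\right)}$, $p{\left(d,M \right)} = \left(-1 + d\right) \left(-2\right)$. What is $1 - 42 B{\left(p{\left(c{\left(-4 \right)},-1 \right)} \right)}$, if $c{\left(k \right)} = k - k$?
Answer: $1 - 84 \sqrt{2} \approx -117.79$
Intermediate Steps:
$c{\left(k \right)} = 0$
$p{\left(d,M \right)} = 2 - 2 d$
$B{\left(r \right)} = \sqrt{r^{2} + 2 r}$ ($B{\left(r \right)} = \sqrt{r + \left(r^{2} + r\right)} = \sqrt{r + \left(r + r^{2}\right)} = \sqrt{r^{2} + 2 r}$)
$1 - 42 B{\left(p{\left(c{\left(-4 \right)},-1 \right)} \right)} = 1 - 42 \sqrt{\left(2 - 0\right) \left(2 + \left(2 - 0\right)\right)} = 1 - 42 \sqrt{\left(2 + 0\right) \left(2 + \left(2 + 0\right)\right)} = 1 - 42 \sqrt{2 \left(2 + 2\right)} = 1 - 42 \sqrt{2 \cdot 4} = 1 - 42 \sqrt{8} = 1 - 42 \cdot 2 \sqrt{2} = 1 - 84 \sqrt{2}$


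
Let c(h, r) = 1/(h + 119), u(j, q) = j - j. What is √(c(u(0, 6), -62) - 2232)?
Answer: I*√31607233/119 ≈ 47.244*I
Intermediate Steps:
u(j, q) = 0
c(h, r) = 1/(119 + h)
√(c(u(0, 6), -62) - 2232) = √(1/(119 + 0) - 2232) = √(1/119 - 2232) = √(-265607/119) = I*√31607233/119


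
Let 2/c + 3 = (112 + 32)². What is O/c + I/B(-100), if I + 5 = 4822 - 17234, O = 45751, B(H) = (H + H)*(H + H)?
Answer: 18971109647583/40000 ≈ 4.7428e+8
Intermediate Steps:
B(H) = 4*H² (B(H) = (2*H)*(2*H) = 4*H²)
c = 2/20733 (c = 2/(-3 + (112 + 32)²) = 2/(-3 + 144²) = 2/(-3 + 20736) = 2/20733 ≈ 9.6465e-5)
I = -12417 (I = -5 + (4822 - 17234) = -5 - 12412 = -12417)
O/c + I/B(-100) = 45751/(2/20733) - 12417/(4*(-100)²) = 45751*(20733/2) - 12417/(4*10000) = 948555483/2 - 12417/40000 = 18971109647583/40000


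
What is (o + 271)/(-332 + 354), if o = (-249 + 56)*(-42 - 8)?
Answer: 9921/22 ≈ 450.95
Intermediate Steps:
o = 9650 (o = -193*(-50) = 9650)
(o + 271)/(-332 + 354) = (9650 + 271)/(-332 + 354) = 9921/22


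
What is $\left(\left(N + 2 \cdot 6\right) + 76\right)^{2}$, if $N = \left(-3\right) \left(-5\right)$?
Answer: $10609$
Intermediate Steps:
$N = 15$
$\left(\left(N + 2 \cdot 6\right) + 76\right)^{2} = \left(\left(15 + 2 \cdot 6\right) + 76\right)^{2} = \left(\left(15 + 12\right) + 76\right)^{2} = \left(27 + 76\right)^{2} = 103^{2} = 10609$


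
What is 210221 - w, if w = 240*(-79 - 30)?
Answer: 236381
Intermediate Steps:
w = -26160 (w = 240*(-109) = -26160)
210221 - w = 210221 - 1*(-26160) = 210221 + 26160 = 236381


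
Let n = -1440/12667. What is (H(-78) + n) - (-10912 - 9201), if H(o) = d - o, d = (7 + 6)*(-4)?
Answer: 255099273/12667 ≈ 20139.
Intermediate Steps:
d = -52 (d = 13*(-4) = -52)
n = -1440/12667 (n = -1440*1/12667 = -1440/12667 ≈ -0.11368)
H(o) = -52 - o
(H(-78) + n) - (-10912 - 9201) = ((-52 - 1*(-78)) - 1440/12667) - (-10912 - 9201) = ((-52 + 78) - 1440/12667) - 1*(-20113) = (26 - 1440/12667) + 20113 = 327902/12667 + 20113 = 255099273/12667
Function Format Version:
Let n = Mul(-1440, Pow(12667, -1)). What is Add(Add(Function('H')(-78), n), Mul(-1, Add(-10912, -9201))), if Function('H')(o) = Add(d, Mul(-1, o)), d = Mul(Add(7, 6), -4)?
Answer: Rational(255099273, 12667) ≈ 20139.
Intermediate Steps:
d = -52 (d = Mul(13, -4) = -52)
n = Rational(-1440, 12667) (n = Mul(-1440, Rational(1, 12667)) = Rational(-1440, 12667) ≈ -0.11368)
Function('H')(o) = Add(-52, Mul(-1, o))
Add(Add(Function('H')(-78), n), Mul(-1, Add(-10912, -9201))) = Add(Add(Add(-52, Mul(-1, -78)), Rational(-1440, 12667)), Mul(-1, Add(-10912, -9201))) = Add(Add(Add(-52, 78), Rational(-1440, 12667)), Mul(-1, -20113)) = Add(Add(26, Rational(-1440, 12667)), 20113) = Add(Rational(327902, 12667), 20113) = Rational(255099273, 12667)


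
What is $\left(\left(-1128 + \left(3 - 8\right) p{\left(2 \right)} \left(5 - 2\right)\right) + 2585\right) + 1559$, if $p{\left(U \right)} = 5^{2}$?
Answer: $2641$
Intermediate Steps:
$p{\left(U \right)} = 25$
$\left(\left(-1128 + \left(3 - 8\right) p{\left(2 \right)} \left(5 - 2\right)\right) + 2585\right) + 1559 = \left(\left(-1128 + \left(3 - 8\right) 25 \left(5 - 2\right)\right) + 2585\right) + 1559 = \left(\left(-1128 + \left(3 - 8\right) 25 \cdot 3\right) + 2585\right) + 1559 = \left(\left(-1128 - 375\right) + 2585\right) + 1559 = \left(-1503 + 2585\right) + 1559 = 1082 + 1559 = 2641$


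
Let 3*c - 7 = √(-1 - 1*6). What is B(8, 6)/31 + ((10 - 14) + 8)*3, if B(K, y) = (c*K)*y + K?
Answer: 492/31 + 16*I*√7/31 ≈ 15.871 + 1.3655*I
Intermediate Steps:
c = 7/3 + I*√7/3 (c = 7/3 + √(-1 - 1*6)/3 = 7/3 + √(-1 - 6)/3 = 7/3 + √(-7)/3 = 7/3 + (I*√7)/3 = 7/3 + I*√7/3 ≈ 2.3333 + 0.88192*I)
B(K, y) = K + K*y*(7/3 + I*√7/3) (B(K, y) = ((7/3 + I*√7/3)*K)*y + K = (K*(7/3 + I*√7/3))*y + K = K*y*(7/3 + I*√7/3) + K = K + K*y*(7/3 + I*√7/3))
B(8, 6)/31 + ((10 - 14) + 8)*3 = ((⅓)*8*(3 + 6*(7 + I*√7)))/31 + ((10 - 14) + 8)*3 = ((⅓)*8*(3 + (42 + 6*I*√7)))*(1/31) + (-4 + 8)*3 = ((⅓)*8*(45 + 6*I*√7))*(1/31) + 4*3 = (120 + 16*I*√7)*(1/31) + 12 = (120/31 + 16*I*√7/31) + 12 = 492/31 + 16*I*√7/31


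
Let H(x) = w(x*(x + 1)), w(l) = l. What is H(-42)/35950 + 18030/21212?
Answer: 171176391/190642850 ≈ 0.89789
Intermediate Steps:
H(x) = x*(1 + x) (H(x) = x*(x + 1) = x*(1 + x))
H(-42)/35950 + 18030/21212 = -42*(1 - 42)/35950 + 18030/21212 = -42*(-41)*(1/35950) + 18030*(1/21212) = 1722*(1/35950) + 9015/10606 = 861/17975 + 9015/10606 = 171176391/190642850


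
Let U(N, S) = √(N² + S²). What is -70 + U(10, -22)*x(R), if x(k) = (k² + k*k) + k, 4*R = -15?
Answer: -70 + 195*√146/4 ≈ 519.05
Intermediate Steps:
R = -15/4 (R = (¼)*(-15) = -15/4 ≈ -3.7500)
x(k) = k + 2*k² (x(k) = (k² + k²) + k = 2*k² + k = k + 2*k²)
-70 + U(10, -22)*x(R) = -70 + √(10² + (-22)²)*(-15*(1 + 2*(-15/4))/4) = -70 + √(100 + 484)*(-15*(1 - 15/2)/4) = -70 + √584*(-15/4*(-13/2)) = -70 + (2*√146)*(195/8) = -70 + 195*√146/4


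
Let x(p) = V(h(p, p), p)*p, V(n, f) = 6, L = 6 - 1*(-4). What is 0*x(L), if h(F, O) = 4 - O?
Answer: 0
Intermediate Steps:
L = 10 (L = 6 + 4 = 10)
x(p) = 6*p
0*x(L) = 0*(6*10) = 0*60 = 0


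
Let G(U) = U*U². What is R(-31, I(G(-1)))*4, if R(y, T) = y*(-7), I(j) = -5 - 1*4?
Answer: 868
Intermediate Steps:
G(U) = U³
I(j) = -9 (I(j) = -5 - 4 = -9)
R(y, T) = -7*y
R(-31, I(G(-1)))*4 = -7*(-31)*4 = 217*4 = 868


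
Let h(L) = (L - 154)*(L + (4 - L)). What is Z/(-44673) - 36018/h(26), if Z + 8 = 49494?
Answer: 791847641/11436288 ≈ 69.240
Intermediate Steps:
Z = 49486 (Z = -8 + 49494 = 49486)
h(L) = -616 + 4*L (h(L) = (-154 + L)*4 = -616 + 4*L)
Z/(-44673) - 36018/h(26) = 49486/(-44673) - 36018/(-616 + 4*26) = 49486*(-1/44673) - 36018/(-616 + 104) = -49486/44673 - 36018/(-512) = -49486/44673 - 36018*(-1/512) = -49486/44673 + 18009/256 = 791847641/11436288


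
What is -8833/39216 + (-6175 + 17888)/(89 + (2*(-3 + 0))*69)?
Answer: -35554441/980400 ≈ -36.265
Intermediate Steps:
-8833/39216 + (-6175 + 17888)/(89 + (2*(-3 + 0))*69) = -8833*1/39216 + 11713/(89 + (2*(-3))*69) = -8833/39216 + 11713/(89 - 6*69) = -8833/39216 + 11713/(89 - 414) = -8833/39216 + 11713/(-325) = -8833/39216 + 11713*(-1/325) = -8833/39216 - 901/25 = -35554441/980400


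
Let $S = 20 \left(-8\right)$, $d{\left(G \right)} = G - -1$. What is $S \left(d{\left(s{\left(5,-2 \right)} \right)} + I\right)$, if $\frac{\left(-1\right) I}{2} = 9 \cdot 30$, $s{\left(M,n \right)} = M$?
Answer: $85440$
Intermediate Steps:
$d{\left(G \right)} = 1 + G$ ($d{\left(G \right)} = G + 1 = 1 + G$)
$S = -160$
$I = -540$ ($I = - 2 \cdot 9 \cdot 30 = \left(-2\right) 270 = -540$)
$S \left(d{\left(s{\left(5,-2 \right)} \right)} + I\right) = - 160 \left(\left(1 + 5\right) - 540\right) = - 160 \left(6 - 540\right) = \left(-160\right) \left(-534\right) = 85440$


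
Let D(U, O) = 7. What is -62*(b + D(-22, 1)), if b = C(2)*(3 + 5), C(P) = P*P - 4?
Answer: -434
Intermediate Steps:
C(P) = -4 + P² (C(P) = P² - 4 = -4 + P²)
b = 0 (b = (-4 + 2²)*(3 + 5) = (-4 + 4)*8 = 0*8 = 0)
-62*(b + D(-22, 1)) = -62*(0 + 7) = -62*7 = -434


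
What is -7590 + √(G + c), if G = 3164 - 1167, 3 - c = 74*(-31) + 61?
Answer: -7590 + √4233 ≈ -7524.9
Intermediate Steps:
c = 2236 (c = 3 - (74*(-31) + 61) = 3 - (-2294 + 61) = 3 - 1*(-2233) = 3 + 2233 = 2236)
G = 1997
-7590 + √(G + c) = -7590 + √(1997 + 2236) = -7590 + √4233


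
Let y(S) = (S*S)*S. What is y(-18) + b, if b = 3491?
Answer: -2341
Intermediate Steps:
y(S) = S³ (y(S) = S²*S = S³)
y(-18) + b = (-18)³ + 3491 = -5832 + 3491 = -2341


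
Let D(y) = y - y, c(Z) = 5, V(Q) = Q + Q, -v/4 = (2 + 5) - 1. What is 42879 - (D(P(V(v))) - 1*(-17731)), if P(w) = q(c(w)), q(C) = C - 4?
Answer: 25148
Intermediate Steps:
v = -24 (v = -4*((2 + 5) - 1) = -4*(7 - 1) = -4*6 = -24)
V(Q) = 2*Q
q(C) = -4 + C
P(w) = 1 (P(w) = -4 + 5 = 1)
D(y) = 0
42879 - (D(P(V(v))) - 1*(-17731)) = 42879 - (0 - 1*(-17731)) = 42879 - (0 + 17731) = 42879 - 1*17731 = 42879 - 17731 = 25148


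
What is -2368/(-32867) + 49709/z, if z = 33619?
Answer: 1713395495/1104955673 ≈ 1.5506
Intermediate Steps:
-2368/(-32867) + 49709/z = -2368/(-32867) + 49709/33619 = -2368*(-1/32867) + 49709*(1/33619) = 2368/32867 + 49709/33619 = 1713395495/1104955673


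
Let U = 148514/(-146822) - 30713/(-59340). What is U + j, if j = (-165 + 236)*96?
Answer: 29689767033503/4356208740 ≈ 6815.5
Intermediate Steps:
j = 6816 (j = 71*96 = 6816)
U = -2151738337/4356208740 (U = 148514*(-1/146822) - 30713*(-1/59340) = -74257/73411 + 30713/59340 = -2151738337/4356208740 ≈ -0.49395)
U + j = -2151738337/4356208740 + 6816 = 29689767033503/4356208740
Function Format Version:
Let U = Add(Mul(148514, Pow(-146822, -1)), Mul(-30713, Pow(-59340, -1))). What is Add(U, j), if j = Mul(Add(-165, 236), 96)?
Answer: Rational(29689767033503, 4356208740) ≈ 6815.5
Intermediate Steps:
j = 6816 (j = Mul(71, 96) = 6816)
U = Rational(-2151738337, 4356208740) (U = Add(Mul(148514, Rational(-1, 146822)), Mul(-30713, Rational(-1, 59340))) = Add(Rational(-74257, 73411), Rational(30713, 59340)) = Rational(-2151738337, 4356208740) ≈ -0.49395)
Add(U, j) = Add(Rational(-2151738337, 4356208740), 6816) = Rational(29689767033503, 4356208740)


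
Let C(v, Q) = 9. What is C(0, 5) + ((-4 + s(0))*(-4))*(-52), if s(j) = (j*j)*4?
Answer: -823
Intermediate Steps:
s(j) = 4*j**2 (s(j) = j**2*4 = 4*j**2)
C(0, 5) + ((-4 + s(0))*(-4))*(-52) = 9 + ((-4 + 4*0**2)*(-4))*(-52) = 9 + ((-4 + 4*0)*(-4))*(-52) = 9 + ((-4 + 0)*(-4))*(-52) = 9 - 4*(-4)*(-52) = 9 + 16*(-52) = 9 - 832 = -823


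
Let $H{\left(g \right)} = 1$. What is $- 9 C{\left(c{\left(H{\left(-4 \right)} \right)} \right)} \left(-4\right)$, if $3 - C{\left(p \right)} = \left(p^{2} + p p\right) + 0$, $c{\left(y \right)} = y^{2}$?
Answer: $36$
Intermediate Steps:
$C{\left(p \right)} = 3 - 2 p^{2}$ ($C{\left(p \right)} = 3 - \left(\left(p^{2} + p p\right) + 0\right) = 3 - \left(\left(p^{2} + p^{2}\right) + 0\right) = 3 - \left(2 p^{2} + 0\right) = 3 - 2 p^{2}$)
$- 9 C{\left(c{\left(H{\left(-4 \right)} \right)} \right)} \left(-4\right) = - 9 \left(3 - 2 \left(1^{2}\right)^{2}\right) \left(-4\right) = - 9 \left(3 - 2 \cdot 1^{2}\right) \left(-4\right) = - 9 \left(3 - 2\right) \left(-4\right) = \left(-9\right) 1 \left(-4\right) = \left(-9\right) \left(-4\right) = 36$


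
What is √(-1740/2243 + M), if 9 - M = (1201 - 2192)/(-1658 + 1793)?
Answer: √158574200910/100935 ≈ 3.9453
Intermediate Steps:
M = 2206/135 (M = 9 - (1201 - 2192)/(-1658 + 1793) = 9 - (-991)/135 = 9 - 1*(-991/135) = 9 + 991/135 = 2206/135 ≈ 16.341)
√(-1740/2243 + M) = √(-1740/2243 + 2206/135) = √(4713158/302805) = √158574200910/100935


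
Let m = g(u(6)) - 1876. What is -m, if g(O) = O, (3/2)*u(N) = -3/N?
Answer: 5629/3 ≈ 1876.3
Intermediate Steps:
u(N) = -2/N (u(N) = 2*(-3/N)/3 = -2/N)
m = -5629/3 (m = -2/6 - 1876 = -2*1/6 - 1876 = -1/3 - 1876 = -5629/3 ≈ -1876.3)
-m = -1*(-5629/3) = 5629/3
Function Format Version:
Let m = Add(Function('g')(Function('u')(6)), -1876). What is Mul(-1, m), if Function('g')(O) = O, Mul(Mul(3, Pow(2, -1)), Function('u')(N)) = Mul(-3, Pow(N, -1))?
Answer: Rational(5629, 3) ≈ 1876.3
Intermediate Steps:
Function('u')(N) = Mul(-2, Pow(N, -1)) (Function('u')(N) = Mul(Rational(2, 3), Mul(-3, Pow(N, -1))) = Mul(-2, Pow(N, -1)))
m = Rational(-5629, 3) (m = Add(Mul(-2, Pow(6, -1)), -1876) = Add(Mul(-2, Rational(1, 6)), -1876) = Add(Rational(-1, 3), -1876) = Rational(-5629, 3) ≈ -1876.3)
Mul(-1, m) = Mul(-1, Rational(-5629, 3)) = Rational(5629, 3)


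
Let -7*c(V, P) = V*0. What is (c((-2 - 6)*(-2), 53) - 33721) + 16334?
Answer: -17387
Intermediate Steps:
c(V, P) = 0 (c(V, P) = -V*0/7 = -⅐*0 = 0)
(c((-2 - 6)*(-2), 53) - 33721) + 16334 = (0 - 33721) + 16334 = -33721 + 16334 = -17387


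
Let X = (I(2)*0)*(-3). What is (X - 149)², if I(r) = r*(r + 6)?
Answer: 22201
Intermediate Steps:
I(r) = r*(6 + r)
X = 0 (X = ((2*(6 + 2))*0)*(-3) = ((2*8)*0)*(-3) = (16*0)*(-3) = 0*(-3) = 0)
(X - 149)² = (0 - 149)² = (-149)² = 22201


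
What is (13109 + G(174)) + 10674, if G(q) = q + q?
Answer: 24131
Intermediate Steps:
G(q) = 2*q
(13109 + G(174)) + 10674 = (13109 + 2*174) + 10674 = (13109 + 348) + 10674 = 13457 + 10674 = 24131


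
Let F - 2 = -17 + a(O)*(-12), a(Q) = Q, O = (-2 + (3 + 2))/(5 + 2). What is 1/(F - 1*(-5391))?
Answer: 7/37596 ≈ 0.00018619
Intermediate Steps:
O = 3/7 (O = (-2 + 5)/7 = 3*(1/7) = 3/7 ≈ 0.42857)
F = -141/7 (F = 2 + (-17 + (3/7)*(-12)) = 2 + (-17 - 36/7) = 2 - 155/7 = -141/7 ≈ -20.143)
1/(F - 1*(-5391)) = 1/(-141/7 - 1*(-5391)) = 1/(-141/7 + 5391) = 1/(37596/7) = 7/37596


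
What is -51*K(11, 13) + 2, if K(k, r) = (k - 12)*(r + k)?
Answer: 1226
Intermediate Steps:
K(k, r) = (-12 + k)*(k + r)
-51*K(11, 13) + 2 = -51*(11**2 - 12*11 - 12*13 + 11*13) + 2 = -51*(121 - 132 - 156 + 143) + 2 = -51*(-24) + 2 = 1224 + 2 = 1226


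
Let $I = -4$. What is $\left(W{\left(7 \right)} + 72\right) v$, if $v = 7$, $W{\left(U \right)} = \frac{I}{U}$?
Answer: $500$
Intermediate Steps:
$W{\left(U \right)} = - \frac{4}{U}$
$\left(W{\left(7 \right)} + 72\right) v = \left(- \frac{4}{7} + 72\right) 7 = \frac{500}{7} \cdot 7 = 500$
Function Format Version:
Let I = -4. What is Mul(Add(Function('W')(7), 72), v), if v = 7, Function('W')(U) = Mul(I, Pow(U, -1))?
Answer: 500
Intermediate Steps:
Function('W')(U) = Mul(-4, Pow(U, -1))
Mul(Add(Function('W')(7), 72), v) = Mul(Add(Mul(-4, Pow(7, -1)), 72), 7) = Mul(Add(Mul(-4, Rational(1, 7)), 72), 7) = Mul(Add(Rational(-4, 7), 72), 7) = Mul(Rational(500, 7), 7) = 500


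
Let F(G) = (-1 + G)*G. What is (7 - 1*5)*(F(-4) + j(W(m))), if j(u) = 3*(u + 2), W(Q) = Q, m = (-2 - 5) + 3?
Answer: 28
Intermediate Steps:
m = -4 (m = -7 + 3 = -4)
F(G) = G*(-1 + G)
j(u) = 6 + 3*u (j(u) = 3*(2 + u) = 6 + 3*u)
(7 - 1*5)*(F(-4) + j(W(m))) = (7 - 1*5)*(-4*(-1 - 4) + (6 + 3*(-4))) = (7 - 5)*(-4*(-5) + (6 - 12)) = 2*(20 - 6) = 2*14 = 28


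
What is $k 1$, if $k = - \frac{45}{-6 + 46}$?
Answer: $- \frac{9}{8} \approx -1.125$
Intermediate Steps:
$k = - \frac{9}{8}$ ($k = - \frac{45}{40} = \left(-45\right) \frac{1}{40} = - \frac{9}{8} \approx -1.125$)
$k 1 = \left(- \frac{9}{8}\right) 1 = - \frac{9}{8}$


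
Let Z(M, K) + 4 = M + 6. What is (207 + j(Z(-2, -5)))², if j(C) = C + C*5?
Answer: 42849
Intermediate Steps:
Z(M, K) = 2 + M (Z(M, K) = -4 + (M + 6) = -4 + (6 + M) = 2 + M)
j(C) = 6*C (j(C) = C + 5*C = 6*C)
(207 + j(Z(-2, -5)))² = (207 + 6*(2 - 2))² = (207 + 6*0)² = (207 + 0)² = 207² = 42849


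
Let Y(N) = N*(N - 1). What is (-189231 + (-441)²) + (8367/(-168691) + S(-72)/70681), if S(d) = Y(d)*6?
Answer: 62601783449199/11923248571 ≈ 5250.4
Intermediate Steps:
Y(N) = N*(-1 + N)
S(d) = 6*d*(-1 + d) (S(d) = (d*(-1 + d))*6 = 6*d*(-1 + d))
(-189231 + (-441)²) + (8367/(-168691) + S(-72)/70681) = (-189231 + (-441)²) + (8367/(-168691) + (6*(-72)*(-1 - 72))/70681) = (-189231 + 194481) + (8367*(-1/168691) + (6*(-72)*(-73))*(1/70681)) = 5250 + (-8367/168691 + 31536*(1/70681)) = 5250 + (-8367/168691 + 31536/70681) = 5250 + 4728451449/11923248571 = 62601783449199/11923248571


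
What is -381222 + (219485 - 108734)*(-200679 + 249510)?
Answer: 5407700859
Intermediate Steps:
-381222 + (219485 - 108734)*(-200679 + 249510) = -381222 + 110751*48831 = -381222 + 5408082081 = 5407700859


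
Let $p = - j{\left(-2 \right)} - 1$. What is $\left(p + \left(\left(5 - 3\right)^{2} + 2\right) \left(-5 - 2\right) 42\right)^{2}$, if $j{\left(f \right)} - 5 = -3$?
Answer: $3122289$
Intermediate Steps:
$j{\left(f \right)} = 2$ ($j{\left(f \right)} = 5 - 3 = 2$)
$p = -3$ ($p = \left(-1\right) 2 - 1 = -2 - 1 = -3$)
$\left(p + \left(\left(5 - 3\right)^{2} + 2\right) \left(-5 - 2\right) 42\right)^{2} = \left(-3 + \left(\left(5 - 3\right)^{2} + 2\right) \left(-5 - 2\right) 42\right)^{2} = \left(-3 + \left(2^{2} + 2\right) \left(-7\right) 42\right)^{2} = \left(-3 + \left(4 + 2\right) \left(-7\right) 42\right)^{2} = \left(-3 + 6 \left(-7\right) 42\right)^{2} = \left(-3 - 1764\right)^{2} = \left(-1767\right)^{2} = 3122289$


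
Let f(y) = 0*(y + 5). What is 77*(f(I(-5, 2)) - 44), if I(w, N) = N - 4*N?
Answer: -3388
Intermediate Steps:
I(w, N) = -3*N
f(y) = 0 (f(y) = 0*(5 + y) = 0)
77*(f(I(-5, 2)) - 44) = 77*(0 - 44) = 77*(-44) = -3388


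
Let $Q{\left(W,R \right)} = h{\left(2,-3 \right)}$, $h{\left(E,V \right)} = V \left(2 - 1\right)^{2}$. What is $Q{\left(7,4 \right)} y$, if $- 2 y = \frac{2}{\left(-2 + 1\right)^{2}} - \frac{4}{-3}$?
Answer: $5$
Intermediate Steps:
$h{\left(E,V \right)} = V$ ($h{\left(E,V \right)} = V 1^{2} = V 1 = V$)
$y = - \frac{5}{3}$ ($y = - \frac{\frac{2}{\left(-2 + 1\right)^{2}} - \frac{4}{-3}}{2} = - \frac{\frac{2}{\left(-1\right)^{2}} - - \frac{4}{3}}{2} = - \frac{\frac{2}{1} + \frac{4}{3}}{2} = - \frac{2 \cdot 1 + \frac{4}{3}}{2} = - \frac{2 + \frac{4}{3}}{2} = \left(- \frac{1}{2}\right) \frac{10}{3} = - \frac{5}{3} \approx -1.6667$)
$Q{\left(W,R \right)} = -3$
$Q{\left(7,4 \right)} y = \left(-3\right) \left(- \frac{5}{3}\right) = 5$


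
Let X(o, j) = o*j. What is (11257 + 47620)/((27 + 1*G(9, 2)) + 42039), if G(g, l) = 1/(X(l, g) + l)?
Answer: 90580/64717 ≈ 1.3996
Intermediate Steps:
X(o, j) = j*o
G(g, l) = 1/(l + g*l) (G(g, l) = 1/(g*l + l) = 1/(l + g*l))
(11257 + 47620)/((27 + 1*G(9, 2)) + 42039) = (11257 + 47620)/((27 + 1*(1/(2*(1 + 9)))) + 42039) = 58877/((27 + 1*((1/2)/10)) + 42039) = 58877/((27 + 1*((1/2)*(1/10))) + 42039) = 58877/((27 + 1*(1/20)) + 42039) = 58877/((27 + 1/20) + 42039) = 58877/(541/20 + 42039) = 58877/(841321/20) = 58877*(20/841321) = 90580/64717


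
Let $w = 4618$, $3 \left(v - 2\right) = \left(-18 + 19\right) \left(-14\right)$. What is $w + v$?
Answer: $\frac{13846}{3} \approx 4615.3$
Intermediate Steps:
$v = - \frac{8}{3}$ ($v = 2 + \frac{\left(-18 + 19\right) \left(-14\right)}{3} = 2 + \frac{1 \left(-14\right)}{3} = 2 + \frac{1}{3} \left(-14\right) = 2 - \frac{14}{3} = - \frac{8}{3} \approx -2.6667$)
$w + v = 4618 - \frac{8}{3} = \frac{13846}{3}$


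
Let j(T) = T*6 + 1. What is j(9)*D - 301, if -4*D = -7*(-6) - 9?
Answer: -3019/4 ≈ -754.75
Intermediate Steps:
j(T) = 1 + 6*T (j(T) = 6*T + 1 = 1 + 6*T)
D = -33/4 (D = -(-7*(-6) - 9)/4 = -(42 - 9)/4 = -¼*33 = -33/4 ≈ -8.2500)
j(9)*D - 301 = (1 + 6*9)*(-33/4) - 301 = (1 + 54)*(-33/4) - 301 = 55*(-33/4) - 301 = -1815/4 - 301 = -3019/4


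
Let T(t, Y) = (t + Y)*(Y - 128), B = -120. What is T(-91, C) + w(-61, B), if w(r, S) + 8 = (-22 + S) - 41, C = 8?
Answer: 9769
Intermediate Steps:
w(r, S) = -71 + S (w(r, S) = -8 + ((-22 + S) - 41) = -8 + (-63 + S) = -71 + S)
T(t, Y) = (-128 + Y)*(Y + t) (T(t, Y) = (Y + t)*(-128 + Y) = (-128 + Y)*(Y + t))
T(-91, C) + w(-61, B) = (8² - 128*8 - 128*(-91) + 8*(-91)) + (-71 - 120) = (64 - 1024 + 11648 - 728) - 191 = 9960 - 191 = 9769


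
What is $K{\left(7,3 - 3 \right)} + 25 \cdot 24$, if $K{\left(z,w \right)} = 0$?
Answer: $600$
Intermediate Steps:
$K{\left(7,3 - 3 \right)} + 25 \cdot 24 = 0 + 25 \cdot 24 = 0 + 600 = 600$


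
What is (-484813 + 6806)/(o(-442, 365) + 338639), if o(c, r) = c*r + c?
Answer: -478007/176867 ≈ -2.7026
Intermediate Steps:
o(c, r) = c + c*r
(-484813 + 6806)/(o(-442, 365) + 338639) = (-484813 + 6806)/(-442*(1 + 365) + 338639) = -478007/(-442*366 + 338639) = -478007/(-161772 + 338639) = -478007/176867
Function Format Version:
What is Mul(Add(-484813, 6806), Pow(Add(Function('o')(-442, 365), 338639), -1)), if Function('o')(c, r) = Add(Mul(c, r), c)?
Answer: Rational(-478007, 176867) ≈ -2.7026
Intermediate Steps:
Function('o')(c, r) = Add(c, Mul(c, r))
Mul(Add(-484813, 6806), Pow(Add(Function('o')(-442, 365), 338639), -1)) = Mul(Add(-484813, 6806), Pow(Add(Mul(-442, Add(1, 365)), 338639), -1)) = Mul(-478007, Pow(Add(Mul(-442, 366), 338639), -1)) = Mul(-478007, Pow(Add(-161772, 338639), -1)) = Mul(-478007, Pow(176867, -1)) = Mul(-478007, Rational(1, 176867)) = Rational(-478007, 176867)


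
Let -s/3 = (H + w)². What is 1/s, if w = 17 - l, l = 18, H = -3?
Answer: -1/48 ≈ -0.020833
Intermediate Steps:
w = -1 (w = 17 - 1*18 = 17 - 18 = -1)
s = -48 (s = -3*(-3 - 1)² = -3*(-4)² = -3*16 = -48)
1/s = 1/(-48) = -1/48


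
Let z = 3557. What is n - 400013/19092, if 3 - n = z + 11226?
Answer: -282579773/19092 ≈ -14801.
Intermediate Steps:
n = -14780 (n = 3 - (3557 + 11226) = 3 - 1*14783 = 3 - 14783 = -14780)
n - 400013/19092 = -14780 - 400013/19092 = -282579773/19092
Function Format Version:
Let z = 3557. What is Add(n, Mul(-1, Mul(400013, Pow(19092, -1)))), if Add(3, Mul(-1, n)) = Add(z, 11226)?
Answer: Rational(-282579773, 19092) ≈ -14801.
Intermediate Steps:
n = -14780 (n = Add(3, Mul(-1, Add(3557, 11226))) = Add(3, Mul(-1, 14783)) = Add(3, -14783) = -14780)
Add(n, Mul(-1, Mul(400013, Pow(19092, -1)))) = Add(-14780, Mul(-1, Mul(400013, Pow(19092, -1)))) = Add(-14780, Mul(-1, Mul(400013, Rational(1, 19092)))) = Add(-14780, Mul(-1, Rational(400013, 19092))) = Add(-14780, Rational(-400013, 19092)) = Rational(-282579773, 19092)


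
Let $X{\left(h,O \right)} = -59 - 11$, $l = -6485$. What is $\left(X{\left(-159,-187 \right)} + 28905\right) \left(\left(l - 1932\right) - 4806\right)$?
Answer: $-381285205$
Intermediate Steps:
$X{\left(h,O \right)} = -70$
$\left(X{\left(-159,-187 \right)} + 28905\right) \left(\left(l - 1932\right) - 4806\right) = \left(-70 + 28905\right) \left(\left(-6485 - 1932\right) - 4806\right) = 28835 \left(-8417 - 4806\right) = 28835 \left(-13223\right) = -381285205$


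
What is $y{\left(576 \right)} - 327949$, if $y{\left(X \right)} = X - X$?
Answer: $-327949$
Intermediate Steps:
$y{\left(X \right)} = 0$
$y{\left(576 \right)} - 327949 = 0 - 327949 = -327949$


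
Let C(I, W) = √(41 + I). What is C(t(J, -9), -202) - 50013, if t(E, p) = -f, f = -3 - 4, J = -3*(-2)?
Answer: -50013 + 4*√3 ≈ -50006.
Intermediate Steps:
J = 6
f = -7
t(E, p) = 7 (t(E, p) = -1*(-7) = 7)
C(t(J, -9), -202) - 50013 = √(41 + 7) - 50013 = √48 - 50013 = 4*√3 - 50013 = -50013 + 4*√3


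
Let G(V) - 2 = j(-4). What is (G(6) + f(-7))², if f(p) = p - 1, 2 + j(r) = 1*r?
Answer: 144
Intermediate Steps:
j(r) = -2 + r (j(r) = -2 + 1*r = -2 + r)
G(V) = -4 (G(V) = 2 + (-2 - 4) = 2 - 6 = -4)
f(p) = -1 + p
(G(6) + f(-7))² = (-4 + (-1 - 7))² = (-4 - 8)² = (-12)² = 144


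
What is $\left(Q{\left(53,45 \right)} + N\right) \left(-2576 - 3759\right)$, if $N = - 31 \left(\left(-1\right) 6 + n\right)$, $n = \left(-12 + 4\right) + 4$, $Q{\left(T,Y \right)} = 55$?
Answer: $-2312275$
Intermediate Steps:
$n = -4$ ($n = -8 + 4 = -4$)
$N = 310$ ($N = - 31 \left(\left(-1\right) 6 - 4\right) = - 31 \left(-6 - 4\right) = \left(-31\right) \left(-10\right) = 310$)
$\left(Q{\left(53,45 \right)} + N\right) \left(-2576 - 3759\right) = \left(55 + 310\right) \left(-2576 - 3759\right) = 365 \left(-6335\right) = -2312275$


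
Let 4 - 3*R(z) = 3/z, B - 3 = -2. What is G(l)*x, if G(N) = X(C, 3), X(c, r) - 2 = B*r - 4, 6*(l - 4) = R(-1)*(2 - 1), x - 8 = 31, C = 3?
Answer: 39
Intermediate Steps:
B = 1 (B = 3 - 2 = 1)
R(z) = 4/3 - 1/z
x = 39 (x = 8 + 31 = 39)
l = 79/18 (l = 4 + ((4/3 - 1/(-1))*(2 - 1))/6 = 4 + ((4/3 - 1*(-1))*1)/6 = 4 + ((4/3 + 1)*1)/6 = 4 + ((7/3)*1)/6 = 4 + (⅙)*(7/3) = 4 + 7/18 = 79/18 ≈ 4.3889)
X(c, r) = -2 + r (X(c, r) = 2 + (1*r - 4) = 2 + (r - 4) = 2 + (-4 + r) = -2 + r)
G(N) = 1 (G(N) = -2 + 3 = 1)
G(l)*x = 1*39 = 39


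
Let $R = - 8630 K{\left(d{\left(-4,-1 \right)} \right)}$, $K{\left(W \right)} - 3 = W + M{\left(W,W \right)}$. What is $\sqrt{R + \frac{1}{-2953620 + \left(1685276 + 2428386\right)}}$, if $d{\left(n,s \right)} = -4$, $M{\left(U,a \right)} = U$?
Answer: $\frac{\sqrt{58066844613276642}}{1160042} \approx 207.73$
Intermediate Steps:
$K{\left(W \right)} = 3 + 2 W$ ($K{\left(W \right)} = 3 + \left(W + W\right) = 3 + 2 W$)
$R = 43150$ ($R = - 8630 \left(3 + 2 \left(-4\right)\right) = - 8630 \left(3 - 8\right) = \left(-8630\right) \left(-5\right) = 43150$)
$\sqrt{R + \frac{1}{-2953620 + \left(1685276 + 2428386\right)}} = \sqrt{43150 + \frac{1}{-2953620 + \left(1685276 + 2428386\right)}} = \sqrt{43150 + \frac{1}{-2953620 + 4113662}} = \sqrt{43150 + \frac{1}{1160042}} = \sqrt{\frac{50055812301}{1160042}} = \frac{\sqrt{58066844613276642}}{1160042}$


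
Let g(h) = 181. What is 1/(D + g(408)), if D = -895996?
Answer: -1/895815 ≈ -1.1163e-6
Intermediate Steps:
1/(D + g(408)) = 1/(-895996 + 181) = 1/(-895815) = -1/895815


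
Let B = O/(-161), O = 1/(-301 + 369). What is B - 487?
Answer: -5331677/10948 ≈ -487.00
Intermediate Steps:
O = 1/68 ≈ 0.014706
B = -1/10948 (B = (1/68)/(-161) = (1/68)*(-1/161) = -1/10948 ≈ -9.1341e-5)
B - 487 = -1/10948 - 487 = -5331677/10948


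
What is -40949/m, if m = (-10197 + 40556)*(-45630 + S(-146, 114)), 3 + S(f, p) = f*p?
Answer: 40949/1890667443 ≈ 2.1658e-5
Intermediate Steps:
S(f, p) = -3 + f*p
m = -1890667443 (m = (-10197 + 40556)*(-45630 + (-3 - 146*114)) = 30359*(-45630 + (-3 - 16644)) = 30359*(-45630 - 16647) = 30359*(-62277) = -1890667443)
-40949/m = -40949/(-1890667443) = -40949*(-1/1890667443) = 40949/1890667443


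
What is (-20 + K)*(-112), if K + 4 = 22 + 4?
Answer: -224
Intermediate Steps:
K = 22 (K = -4 + (22 + 4) = -4 + 26 = 22)
(-20 + K)*(-112) = (-20 + 22)*(-112) = 2*(-112) = -224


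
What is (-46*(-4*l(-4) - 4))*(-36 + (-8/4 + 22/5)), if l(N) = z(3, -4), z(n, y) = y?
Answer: 92736/5 ≈ 18547.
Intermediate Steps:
l(N) = -4
(-46*(-4*l(-4) - 4))*(-36 + (-8/4 + 22/5)) = (-46*(-4*(-4) - 4))*(-36 + (-8/4 + 22/5)) = (-46*(16 - 4))*(-36 + (-8*¼ + 22*(⅕))) = (-46*12)*(-36 + (-2 + 22/5)) = -552*(-36 + 12/5) = -552*(-168/5) = 92736/5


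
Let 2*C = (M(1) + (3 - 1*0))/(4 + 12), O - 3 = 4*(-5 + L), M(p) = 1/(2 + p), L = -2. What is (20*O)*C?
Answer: -625/12 ≈ -52.083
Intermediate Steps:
O = -25 (O = 3 + 4*(-5 - 2) = 3 + 4*(-7) = 3 - 28 = -25)
C = 5/48 (C = ((1/(2 + 1) + (3 - 1*0))/(4 + 12))/2 = ((1/3 + (3 + 0))/16)/2 = ((1/3 + 3)*(1/16))/2 = ((10/3)*(1/16))/2 = (1/2)*(5/24) = 5/48 ≈ 0.10417)
(20*O)*C = (20*(-25))*(5/48) = -500*5/48 = -625/12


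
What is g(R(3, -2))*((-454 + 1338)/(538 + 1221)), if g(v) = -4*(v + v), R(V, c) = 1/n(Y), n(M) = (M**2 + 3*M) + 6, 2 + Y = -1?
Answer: -3536/5277 ≈ -0.67008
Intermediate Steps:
Y = -3 (Y = -2 - 1 = -3)
n(M) = 6 + M**2 + 3*M
R(V, c) = 1/6 (R(V, c) = 1/(6 + (-3)**2 + 3*(-3)) = 1/(6 + 9 - 9) = 1/6)
g(v) = -8*v
g(R(3, -2))*((-454 + 1338)/(538 + 1221)) = (-8*1/6)*((-454 + 1338)/(538 + 1221)) = -3536/(3*1759) = -4/3*884/1759 = -3536/5277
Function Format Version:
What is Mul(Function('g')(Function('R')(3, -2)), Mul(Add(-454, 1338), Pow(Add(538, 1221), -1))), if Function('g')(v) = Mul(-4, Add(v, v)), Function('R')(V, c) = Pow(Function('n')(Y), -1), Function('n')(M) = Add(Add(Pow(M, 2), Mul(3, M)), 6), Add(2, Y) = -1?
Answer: Rational(-3536, 5277) ≈ -0.67008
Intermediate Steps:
Y = -3 (Y = Add(-2, -1) = -3)
Function('n')(M) = Add(6, Pow(M, 2), Mul(3, M))
Function('R')(V, c) = Rational(1, 6) (Function('R')(V, c) = Pow(Add(6, Pow(-3, 2), Mul(3, -3)), -1) = Pow(Add(6, 9, -9), -1) = Pow(6, -1) = Rational(1, 6))
Function('g')(v) = Mul(-8, v) (Function('g')(v) = Mul(-4, Mul(2, v)) = Mul(-8, v))
Mul(Function('g')(Function('R')(3, -2)), Mul(Add(-454, 1338), Pow(Add(538, 1221), -1))) = Mul(Mul(-8, Rational(1, 6)), Mul(Add(-454, 1338), Pow(Add(538, 1221), -1))) = Mul(Rational(-4, 3), Mul(884, Pow(1759, -1))) = Mul(Rational(-4, 3), Mul(884, Rational(1, 1759))) = Mul(Rational(-4, 3), Rational(884, 1759)) = Rational(-3536, 5277)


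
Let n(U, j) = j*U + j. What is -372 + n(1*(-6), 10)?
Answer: -422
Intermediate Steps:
n(U, j) = j + U*j (n(U, j) = U*j + j = j + U*j)
-372 + n(1*(-6), 10) = -372 + 10*(1 + 1*(-6)) = -372 + 10*(1 - 6) = -372 + 10*(-5) = -372 - 50 = -422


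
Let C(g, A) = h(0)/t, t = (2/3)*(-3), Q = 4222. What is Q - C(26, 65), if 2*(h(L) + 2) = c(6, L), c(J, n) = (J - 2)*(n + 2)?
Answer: 4223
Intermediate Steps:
c(J, n) = (-2 + J)*(2 + n)
h(L) = 2 + 2*L (h(L) = -2 + (-4 - 2*L + 2*6 + 6*L)/2 = -2 + (-4 - 2*L + 12 + 6*L)/2 = -2 + (8 + 4*L)/2 = -2 + (4 + 2*L) = 2 + 2*L)
t = -2 (t = (2*(1/3))*(-3) = (2/3)*(-3) = -2)
C(g, A) = -1 (C(g, A) = (2 + 2*0)/(-2) = (2 + 0)*(-1/2) = 2*(-1/2) = -1)
Q - C(26, 65) = 4222 - 1*(-1) = 4222 + 1 = 4223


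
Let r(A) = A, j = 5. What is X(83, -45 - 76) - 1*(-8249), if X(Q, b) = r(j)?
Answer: 8254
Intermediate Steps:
X(Q, b) = 5
X(83, -45 - 76) - 1*(-8249) = 5 - 1*(-8249) = 5 + 8249 = 8254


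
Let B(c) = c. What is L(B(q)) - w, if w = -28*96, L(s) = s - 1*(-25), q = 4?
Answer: 2717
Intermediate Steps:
L(s) = 25 + s (L(s) = s + 25 = 25 + s)
w = -2688
L(B(q)) - w = (25 + 4) - 1*(-2688) = 29 + 2688 = 2717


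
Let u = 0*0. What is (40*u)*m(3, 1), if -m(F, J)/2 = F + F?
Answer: 0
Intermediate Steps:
m(F, J) = -4*F (m(F, J) = -2*(F + F) = -4*F)
u = 0
(40*u)*m(3, 1) = (40*0)*(-4*3) = 0*(-12) = 0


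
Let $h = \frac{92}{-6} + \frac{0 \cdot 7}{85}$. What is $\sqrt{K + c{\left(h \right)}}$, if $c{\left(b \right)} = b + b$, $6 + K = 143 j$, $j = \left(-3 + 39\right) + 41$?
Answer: $\frac{\sqrt{98769}}{3} \approx 104.76$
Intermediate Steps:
$j = 77$ ($j = 36 + 41 = 77$)
$h = - \frac{46}{3}$ ($h = 92 \left(- \frac{1}{6}\right) + 0 \cdot \frac{1}{85} = - \frac{46}{3} + 0 = - \frac{46}{3} \approx -15.333$)
$K = 11005$ ($K = -6 + 143 \cdot 77 = -6 + 11011 = 11005$)
$c{\left(b \right)} = 2 b$
$\sqrt{K + c{\left(h \right)}} = \sqrt{11005 + 2 \left(- \frac{46}{3}\right)} = \sqrt{11005 - \frac{92}{3}} = \sqrt{\frac{32923}{3}} = \frac{\sqrt{98769}}{3}$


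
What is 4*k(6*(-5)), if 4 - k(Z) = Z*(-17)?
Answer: -2024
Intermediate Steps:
k(Z) = 4 + 17*Z (k(Z) = 4 - Z*(-17) = 4 - (-17)*Z = 4 + 17*Z)
4*k(6*(-5)) = 4*(4 + 17*(6*(-5))) = 4*(4 + 17*(-30)) = 4*(4 - 510) = 4*(-506) = -2024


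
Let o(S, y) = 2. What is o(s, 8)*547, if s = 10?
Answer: 1094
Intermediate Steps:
o(s, 8)*547 = 2*547 = 1094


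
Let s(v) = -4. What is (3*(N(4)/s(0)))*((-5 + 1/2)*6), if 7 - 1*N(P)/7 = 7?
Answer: 0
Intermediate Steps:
N(P) = 0 (N(P) = 49 - 7*7 = 49 - 49 = 0)
(3*(N(4)/s(0)))*((-5 + 1/2)*6) = (3*(0/(-4)))*((-5 + 1/2)*6) = (3*(0*(-¼)))*((-5 + ½)*6) = (3*0)*(-9/2*6) = 0*(-27) = 0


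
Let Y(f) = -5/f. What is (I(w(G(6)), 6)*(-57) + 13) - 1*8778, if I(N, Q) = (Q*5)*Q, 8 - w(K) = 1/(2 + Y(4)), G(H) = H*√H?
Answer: -19025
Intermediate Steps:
G(H) = H^(3/2)
w(K) = 20/3 (w(K) = 8 - 1/(2 - 5/4) = 8 - 1/¾ = 8 - 1*4/3 = 8 - 4/3 = 20/3)
I(N, Q) = 5*Q² (I(N, Q) = (5*Q)*Q = 5*Q²)
(I(w(G(6)), 6)*(-57) + 13) - 1*8778 = ((5*6²)*(-57) + 13) - 1*8778 = ((5*36)*(-57) + 13) - 8778 = (180*(-57) + 13) - 8778 = (-10260 + 13) - 8778 = -10247 - 8778 = -19025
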